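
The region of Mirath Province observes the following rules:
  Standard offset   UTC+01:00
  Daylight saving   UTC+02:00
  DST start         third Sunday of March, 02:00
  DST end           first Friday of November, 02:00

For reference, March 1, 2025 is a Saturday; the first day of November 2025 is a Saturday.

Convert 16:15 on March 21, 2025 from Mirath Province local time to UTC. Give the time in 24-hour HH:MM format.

14:15

1 March 2025 is a Saturday, so the first Sunday is March 2 and the third is March 16.
1 November 2025 is a Saturday, so the first Friday is November 7.
March 21, 2025 lies within the daylight-saving period (16 March – 7 November), so Mirath Province is on daylight time, UTC+02:00.
16:15 local − 2h = 14:15 UTC.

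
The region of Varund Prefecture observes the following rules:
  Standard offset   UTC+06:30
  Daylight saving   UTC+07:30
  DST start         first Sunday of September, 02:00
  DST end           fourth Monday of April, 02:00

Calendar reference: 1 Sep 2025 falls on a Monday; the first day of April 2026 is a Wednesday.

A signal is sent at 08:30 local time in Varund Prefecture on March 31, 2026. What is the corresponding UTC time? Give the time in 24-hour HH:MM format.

01:00

1 September 2025 is a Monday, so the first Sunday is September 7.
1 April 2026 is a Wednesday, so the first Monday is April 6 and the fourth is April 27.
Daylight saving runs 7 September 2025 – 27 April 2026; March 31, 2026 is inside that window, so Varund Prefecture is at UTC+07:30.
08:30 local − 7h30m = 01:00 UTC.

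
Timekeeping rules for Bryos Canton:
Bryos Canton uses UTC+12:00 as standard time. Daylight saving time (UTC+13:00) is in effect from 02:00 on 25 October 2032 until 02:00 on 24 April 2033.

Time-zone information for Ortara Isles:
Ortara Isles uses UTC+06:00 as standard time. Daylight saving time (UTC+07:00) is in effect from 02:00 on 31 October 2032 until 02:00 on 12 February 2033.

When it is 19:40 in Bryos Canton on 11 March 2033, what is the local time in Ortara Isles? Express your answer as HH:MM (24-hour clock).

12:40

Daylight saving runs 25 October 2032 – 24 April 2033; 11 March 2033 is inside that window, so Bryos Canton is at UTC+13:00.
19:40 Bryos Canton − 13h = 06:40 UTC.
At the standard offset (UTC+06:00), 06:40 UTC + 6h = 12:40 Ortara Isles standard time.
Daylight saving runs 31 October 2032 – 12 February 2033; the standard-time date in Ortara Isles, 11 March 2033, is outside that window, so Ortara Isles is on standard time at UTC+06:00.
06:40 UTC + 6h = 12:40 Ortara Isles.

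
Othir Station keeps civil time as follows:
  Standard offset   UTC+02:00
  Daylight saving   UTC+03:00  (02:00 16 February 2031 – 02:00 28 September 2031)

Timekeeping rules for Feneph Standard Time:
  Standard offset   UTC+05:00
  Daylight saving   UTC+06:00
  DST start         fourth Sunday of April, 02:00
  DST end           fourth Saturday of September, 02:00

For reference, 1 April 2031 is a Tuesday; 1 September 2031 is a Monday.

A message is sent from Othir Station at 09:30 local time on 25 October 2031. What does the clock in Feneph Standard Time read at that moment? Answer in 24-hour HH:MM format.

12:30

25 October 2031 is outside the daylight-saving period (16 February – 28 September), so Othir Station is on standard time, UTC+02:00.
09:30 Othir Station − 2h = 07:30 UTC.
1 April 2031 is a Tuesday, so the first Sunday is April 6 and the fourth is April 27.
1 September 2031 is a Monday, so the first Saturday is September 6 and the fourth is September 27.
At the standard offset (UTC+05:00), 07:30 UTC + 5h = 12:30 Feneph Standard Time standard time.
The standard-time date in Feneph Standard Time, 25 October 2031, is outside the daylight-saving period (27 April – 27 September), so Feneph Standard Time is on standard time, UTC+05:00.
07:30 UTC + 5h = 12:30 Feneph Standard Time.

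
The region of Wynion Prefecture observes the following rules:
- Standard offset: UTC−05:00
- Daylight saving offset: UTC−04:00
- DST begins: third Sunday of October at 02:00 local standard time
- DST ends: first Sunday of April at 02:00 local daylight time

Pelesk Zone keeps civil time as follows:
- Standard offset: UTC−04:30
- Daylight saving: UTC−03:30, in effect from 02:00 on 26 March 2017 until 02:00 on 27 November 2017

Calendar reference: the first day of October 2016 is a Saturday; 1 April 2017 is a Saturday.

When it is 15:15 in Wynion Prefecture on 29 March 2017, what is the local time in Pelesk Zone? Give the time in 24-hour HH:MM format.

1 October 2016 is a Saturday, so the first Sunday is October 2 and the third is October 16.
1 April 2017 is a Saturday, so the first Sunday is April 2.
Daylight saving runs 16 October 2016 – 2 April 2017; 29 March 2017 is inside that window, so Wynion Prefecture is at UTC−04:00.
15:15 Wynion Prefecture + 4h = 19:15 UTC.
At the standard offset (UTC−04:30), 19:15 UTC − 4h30m = 14:45 Pelesk Zone standard time.
The standard-time date in Pelesk Zone, 29 March 2017, falls between 26 March and 27 November, so daylight saving is in effect and Pelesk Zone is at UTC−03:30.
19:15 UTC − 3h30m = 15:45 Pelesk Zone.

15:45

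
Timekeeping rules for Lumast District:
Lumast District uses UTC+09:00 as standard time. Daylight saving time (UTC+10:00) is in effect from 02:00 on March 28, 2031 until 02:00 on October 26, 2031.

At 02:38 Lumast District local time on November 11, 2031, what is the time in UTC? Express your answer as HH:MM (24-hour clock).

November 11, 2031 does not fall between 28 March and 26 October, so daylight saving is not in effect and Lumast District is at UTC+09:00.
02:38 local − 9h = 17:38 UTC (rolling into the previous day, 10 November 2031).

17:38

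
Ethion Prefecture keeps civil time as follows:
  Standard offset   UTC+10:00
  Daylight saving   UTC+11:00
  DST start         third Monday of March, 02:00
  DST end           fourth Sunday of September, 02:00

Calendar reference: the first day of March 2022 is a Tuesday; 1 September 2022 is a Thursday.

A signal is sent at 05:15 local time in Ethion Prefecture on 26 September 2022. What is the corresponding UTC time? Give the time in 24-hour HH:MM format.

19:15

1 March 2022 is a Tuesday, so the first Monday is March 7 and the third is March 21.
1 September 2022 is a Thursday, so the first Sunday is September 4 and the fourth is September 25.
Daylight saving runs 21 March – 25 September; 26 September 2022 is outside that window, so Ethion Prefecture is on standard time at UTC+10:00.
05:15 local − 10h = 19:15 UTC (rolling into the previous day, 25 September 2022).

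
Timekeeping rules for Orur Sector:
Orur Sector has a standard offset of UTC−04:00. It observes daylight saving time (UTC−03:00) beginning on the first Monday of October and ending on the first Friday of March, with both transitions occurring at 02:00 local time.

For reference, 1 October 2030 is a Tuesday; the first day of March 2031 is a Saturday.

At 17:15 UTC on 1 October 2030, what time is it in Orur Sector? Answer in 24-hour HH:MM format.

1 October 2030 is a Tuesday, so the first Monday is October 7.
1 March 2031 is a Saturday, so the first Friday is March 7.
At the standard offset (UTC−04:00), 17:15 UTC − 4h = 13:15 Orur Sector standard time.
Daylight saving runs 7 October 2030 – 7 March 2031; the standard-time date in Orur Sector, 1 October 2030, is outside that window, so Orur Sector is on standard time at UTC−04:00.
17:15 UTC − 4h = 13:15 local.

13:15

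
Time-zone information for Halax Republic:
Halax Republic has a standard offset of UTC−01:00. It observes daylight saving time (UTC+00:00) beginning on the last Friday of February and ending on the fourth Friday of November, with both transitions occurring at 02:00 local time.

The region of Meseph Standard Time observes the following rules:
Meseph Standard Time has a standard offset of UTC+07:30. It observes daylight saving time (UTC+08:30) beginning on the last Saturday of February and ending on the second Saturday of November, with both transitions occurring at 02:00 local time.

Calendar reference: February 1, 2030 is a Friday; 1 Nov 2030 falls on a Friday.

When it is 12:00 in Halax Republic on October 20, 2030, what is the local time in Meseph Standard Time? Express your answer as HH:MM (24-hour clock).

20:30

1 February 2030 is a Friday, so Fridays fall on 1, 8, 15, 22; the last is February 22.
1 November 2030 is a Friday, so the first Friday is November 1 and the fourth is November 22.
October 20, 2030 falls between 22 February and 22 November, so daylight saving is in effect and Halax Republic is at UTC+00:00.
12:00 Halax Republic − 0h = 12:00 UTC.
1 February 2030 is a Friday, so Saturdays fall on 2, 9, 16, 23; the last is February 23.
1 November 2030 is a Friday, so the first Saturday is November 2 and the second is November 9.
At the standard offset (UTC+07:30), 12:00 UTC + 7h30m = 19:30 Meseph Standard Time standard time.
Daylight saving runs 23 February – 9 November; the standard-time date in Meseph Standard Time, October 20, 2030, is inside that window, so Meseph Standard Time is at UTC+08:30.
12:00 UTC + 8h30m = 20:30 Meseph Standard Time.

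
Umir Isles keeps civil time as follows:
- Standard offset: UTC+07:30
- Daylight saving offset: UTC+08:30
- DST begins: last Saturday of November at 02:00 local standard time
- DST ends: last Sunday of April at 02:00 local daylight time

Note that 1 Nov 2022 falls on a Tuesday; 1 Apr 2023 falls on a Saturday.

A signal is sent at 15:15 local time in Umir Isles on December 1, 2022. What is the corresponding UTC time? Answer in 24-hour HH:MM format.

1 November 2022 is a Tuesday, so Saturdays fall on 5, 12, 19, 26; the last is November 26.
1 April 2023 is a Saturday, so Sundays fall on 2, 9, 16, 23, 30; the last is April 30.
Daylight saving runs 26 November 2022 – 30 April 2023; December 1, 2022 is inside that window, so Umir Isles is at UTC+08:30.
15:15 local − 8h30m = 06:45 UTC.

06:45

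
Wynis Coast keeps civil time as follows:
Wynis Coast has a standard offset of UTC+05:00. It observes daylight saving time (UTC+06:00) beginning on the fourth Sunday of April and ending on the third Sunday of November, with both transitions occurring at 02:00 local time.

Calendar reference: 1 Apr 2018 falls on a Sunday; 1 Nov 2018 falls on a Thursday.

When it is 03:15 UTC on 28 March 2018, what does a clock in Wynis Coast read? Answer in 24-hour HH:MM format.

08:15

1 April 2018 is a Sunday, so the first Sunday is April 1 and the fourth is April 22.
1 November 2018 is a Thursday, so the first Sunday is November 4 and the third is November 18.
At the standard offset (UTC+05:00), 03:15 UTC + 5h = 08:15 Wynis Coast standard time.
The standard-time date in Wynis Coast, 28 March 2018, does not fall between 22 April and 18 November, so daylight saving is not in effect and Wynis Coast is at UTC+05:00.
03:15 UTC + 5h = 08:15 local.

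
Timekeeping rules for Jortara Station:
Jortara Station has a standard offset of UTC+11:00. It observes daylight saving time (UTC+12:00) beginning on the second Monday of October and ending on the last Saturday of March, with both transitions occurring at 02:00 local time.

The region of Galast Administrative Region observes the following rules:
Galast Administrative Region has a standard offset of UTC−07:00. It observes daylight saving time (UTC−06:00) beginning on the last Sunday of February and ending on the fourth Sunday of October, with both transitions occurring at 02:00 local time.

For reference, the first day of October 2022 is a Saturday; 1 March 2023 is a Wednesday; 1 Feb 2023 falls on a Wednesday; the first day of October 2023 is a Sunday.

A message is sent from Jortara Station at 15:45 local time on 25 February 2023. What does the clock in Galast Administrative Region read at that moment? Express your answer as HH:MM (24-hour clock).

1 October 2022 is a Saturday, so the first Monday is October 3 and the second is October 10.
1 March 2023 is a Wednesday, so Saturdays fall on 4, 11, 18, 25; the last is March 25.
25 February 2023 falls between 10 October 2022 and 25 March 2023, so daylight saving is in effect and Jortara Station is at UTC+12:00.
15:45 Jortara Station − 12h = 03:45 UTC.
1 February 2023 is a Wednesday, so Sundays fall on 5, 12, 19, 26; the last is February 26.
1 October 2023 is a Sunday, so the first Sunday is October 1 and the fourth is October 22.
At the standard offset (UTC−07:00), 03:45 UTC − 7h = 20:45 Galast Administrative Region standard time (rolling into the previous day, 24 February 2023).
The standard-time date in Galast Administrative Region, 24 February 2023, does not fall between 26 February and 22 October, so daylight saving is not in effect and Galast Administrative Region is at UTC−07:00.
03:45 UTC − 7h = 20:45 Galast Administrative Region (rolling into the previous day, 24 February 2023).

20:45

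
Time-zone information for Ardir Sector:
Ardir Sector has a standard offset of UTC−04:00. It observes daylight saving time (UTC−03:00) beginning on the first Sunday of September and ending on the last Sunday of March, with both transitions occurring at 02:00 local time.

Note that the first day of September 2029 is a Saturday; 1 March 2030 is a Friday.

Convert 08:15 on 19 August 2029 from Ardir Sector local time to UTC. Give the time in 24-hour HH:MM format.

1 September 2029 is a Saturday, so the first Sunday is September 2.
1 March 2030 is a Friday, so Sundays fall on 3, 10, 17, 24, 31; the last is March 31.
Daylight saving runs 2 September 2029 – 31 March 2030; 19 August 2029 is outside that window, so Ardir Sector is on standard time at UTC−04:00.
08:15 local + 4h = 12:15 UTC.

12:15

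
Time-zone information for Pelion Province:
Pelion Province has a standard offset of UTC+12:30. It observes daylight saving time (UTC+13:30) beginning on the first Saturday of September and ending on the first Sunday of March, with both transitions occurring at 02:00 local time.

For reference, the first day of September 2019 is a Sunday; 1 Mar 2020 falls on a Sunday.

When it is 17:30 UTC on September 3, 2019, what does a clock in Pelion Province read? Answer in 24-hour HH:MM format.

06:00

1 September 2019 is a Sunday, so the first Saturday is September 7.
1 March 2020 is a Sunday, so the first Sunday is March 1.
At the standard offset (UTC+12:30), 17:30 UTC + 12h30m = 06:00 Pelion Province standard time (rolling into the next day, 4 September 2019).
Daylight saving runs 7 September 2019 – 1 March 2020; the standard-time date in Pelion Province, September 4, 2019, is outside that window, so Pelion Province is on standard time at UTC+12:30.
17:30 UTC + 12h30m = 06:00 local (rolling into the next day, 4 September 2019).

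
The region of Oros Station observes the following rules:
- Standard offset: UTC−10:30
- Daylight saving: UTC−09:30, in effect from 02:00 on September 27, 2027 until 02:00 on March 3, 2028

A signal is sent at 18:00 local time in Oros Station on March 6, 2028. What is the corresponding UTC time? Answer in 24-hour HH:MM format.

04:30

Daylight saving runs 27 September 2027 – 3 March 2028; March 6, 2028 is outside that window, so Oros Station is on standard time at UTC−10:30.
18:00 local + 10h30m = 04:30 UTC (rolling into the next day, 7 March 2028).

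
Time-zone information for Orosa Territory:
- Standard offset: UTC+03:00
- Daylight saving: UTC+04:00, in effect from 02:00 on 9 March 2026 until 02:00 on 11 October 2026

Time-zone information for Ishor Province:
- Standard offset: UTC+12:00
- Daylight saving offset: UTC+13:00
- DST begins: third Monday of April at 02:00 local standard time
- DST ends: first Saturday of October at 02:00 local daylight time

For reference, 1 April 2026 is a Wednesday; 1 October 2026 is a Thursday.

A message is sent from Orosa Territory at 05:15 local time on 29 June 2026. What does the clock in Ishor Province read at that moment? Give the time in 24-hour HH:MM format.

14:15

29 June 2026 falls between 9 March and 11 October, so daylight saving is in effect and Orosa Territory is at UTC+04:00.
05:15 Orosa Territory − 4h = 01:15 UTC.
1 April 2026 is a Wednesday, so the first Monday is April 6 and the third is April 20.
1 October 2026 is a Thursday, so the first Saturday is October 3.
At the standard offset (UTC+12:00), 01:15 UTC + 12h = 13:15 Ishor Province standard time.
The standard-time date in Ishor Province, 29 June 2026, falls between 20 April and 3 October, so daylight saving is in effect and Ishor Province is at UTC+13:00.
01:15 UTC + 13h = 14:15 Ishor Province.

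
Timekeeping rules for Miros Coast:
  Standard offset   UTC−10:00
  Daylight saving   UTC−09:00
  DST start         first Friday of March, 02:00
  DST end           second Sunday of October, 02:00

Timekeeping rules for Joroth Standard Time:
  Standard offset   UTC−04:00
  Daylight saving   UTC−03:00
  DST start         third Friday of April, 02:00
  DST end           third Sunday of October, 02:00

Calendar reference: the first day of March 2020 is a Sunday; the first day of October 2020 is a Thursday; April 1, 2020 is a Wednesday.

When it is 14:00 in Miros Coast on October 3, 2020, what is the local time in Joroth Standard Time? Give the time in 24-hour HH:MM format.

20:00

1 March 2020 is a Sunday, so the first Friday is March 6.
1 October 2020 is a Thursday, so the first Sunday is October 4 and the second is October 11.
Daylight saving runs 6 March – 11 October; October 3, 2020 is inside that window, so Miros Coast is at UTC−09:00.
14:00 Miros Coast + 9h = 23:00 UTC.
1 April 2020 is a Wednesday, so the first Friday is April 3 and the third is April 17.
1 October 2020 is a Thursday, so the first Sunday is October 4 and the third is October 18.
At the standard offset (UTC−04:00), 23:00 UTC − 4h = 19:00 Joroth Standard Time standard time.
Daylight saving runs 17 April – 18 October; the standard-time date in Joroth Standard Time, October 3, 2020, is inside that window, so Joroth Standard Time is at UTC−03:00.
23:00 UTC − 3h = 20:00 Joroth Standard Time.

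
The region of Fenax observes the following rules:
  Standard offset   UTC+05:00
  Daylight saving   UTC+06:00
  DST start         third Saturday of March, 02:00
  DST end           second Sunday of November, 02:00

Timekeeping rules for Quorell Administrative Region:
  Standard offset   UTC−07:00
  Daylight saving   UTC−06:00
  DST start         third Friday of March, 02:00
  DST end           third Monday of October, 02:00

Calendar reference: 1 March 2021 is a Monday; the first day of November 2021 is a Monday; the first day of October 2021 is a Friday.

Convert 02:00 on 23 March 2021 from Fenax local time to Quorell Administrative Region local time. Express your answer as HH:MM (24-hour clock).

14:00

1 March 2021 is a Monday, so the first Saturday is March 6 and the third is March 20.
1 November 2021 is a Monday, so the first Sunday is November 7 and the second is November 14.
Daylight saving runs 20 March – 14 November; 23 March 2021 is inside that window, so Fenax is at UTC+06:00.
02:00 Fenax − 6h = 20:00 UTC (rolling into the previous day, 22 March 2021).
1 March 2021 is a Monday, so the first Friday is March 5 and the third is March 19.
1 October 2021 is a Friday, so the first Monday is October 4 and the third is October 18.
At the standard offset (UTC−07:00), 20:00 UTC − 7h = 13:00 Quorell Administrative Region standard time.
The standard-time date in Quorell Administrative Region, 22 March 2021, lies within the daylight-saving period (19 March – 18 October), so Quorell Administrative Region is on daylight time, UTC−06:00.
20:00 UTC − 6h = 14:00 Quorell Administrative Region.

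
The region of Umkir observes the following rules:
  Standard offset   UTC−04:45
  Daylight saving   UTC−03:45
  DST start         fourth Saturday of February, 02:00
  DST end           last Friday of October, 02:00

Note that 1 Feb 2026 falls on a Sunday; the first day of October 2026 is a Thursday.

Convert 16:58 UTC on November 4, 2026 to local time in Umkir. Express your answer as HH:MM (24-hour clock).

12:13

1 February 2026 is a Sunday, so the first Saturday is February 7 and the fourth is February 28.
1 October 2026 is a Thursday, so Fridays fall on 2, 9, 16, 23, 30; the last is October 30.
At the standard offset (UTC−04:45), 16:58 UTC − 4h45m = 12:13 Umkir standard time.
The standard-time date in Umkir, November 4, 2026, is outside the daylight-saving period (28 February – 30 October), so Umkir is on standard time, UTC−04:45.
16:58 UTC − 4h45m = 12:13 local.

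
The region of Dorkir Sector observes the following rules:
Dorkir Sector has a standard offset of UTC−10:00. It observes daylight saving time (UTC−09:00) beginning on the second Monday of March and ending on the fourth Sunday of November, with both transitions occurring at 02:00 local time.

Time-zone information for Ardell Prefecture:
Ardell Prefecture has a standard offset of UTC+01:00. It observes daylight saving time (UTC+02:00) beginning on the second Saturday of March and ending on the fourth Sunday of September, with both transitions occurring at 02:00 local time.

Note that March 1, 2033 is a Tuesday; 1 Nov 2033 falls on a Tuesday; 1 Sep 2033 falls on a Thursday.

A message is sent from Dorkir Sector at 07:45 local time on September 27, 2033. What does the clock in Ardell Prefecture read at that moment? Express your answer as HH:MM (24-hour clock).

17:45

1 March 2033 is a Tuesday, so the first Monday is March 7 and the second is March 14.
1 November 2033 is a Tuesday, so the first Sunday is November 6 and the fourth is November 27.
September 27, 2033 falls between 14 March and 27 November, so daylight saving is in effect and Dorkir Sector is at UTC−09:00.
07:45 Dorkir Sector + 9h = 16:45 UTC.
1 March 2033 is a Tuesday, so the first Saturday is March 5 and the second is March 12.
1 September 2033 is a Thursday, so the first Sunday is September 4 and the fourth is September 25.
At the standard offset (UTC+01:00), 16:45 UTC + 1h = 17:45 Ardell Prefecture standard time.
The standard-time date in Ardell Prefecture, September 27, 2033, does not fall between 12 March and 25 September, so daylight saving is not in effect and Ardell Prefecture is at UTC+01:00.
16:45 UTC + 1h = 17:45 Ardell Prefecture.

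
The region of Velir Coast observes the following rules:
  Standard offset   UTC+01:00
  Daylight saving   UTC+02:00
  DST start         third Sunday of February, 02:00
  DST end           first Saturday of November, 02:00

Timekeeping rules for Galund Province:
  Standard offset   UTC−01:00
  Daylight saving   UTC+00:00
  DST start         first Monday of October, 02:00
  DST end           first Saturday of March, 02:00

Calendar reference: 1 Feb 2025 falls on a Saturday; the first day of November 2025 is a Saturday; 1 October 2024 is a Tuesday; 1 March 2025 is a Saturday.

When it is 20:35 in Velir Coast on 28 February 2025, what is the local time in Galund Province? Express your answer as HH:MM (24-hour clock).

18:35

1 February 2025 is a Saturday, so the first Sunday is February 2 and the third is February 16.
1 November 2025 is a Saturday, so the first Saturday is November 1.
Daylight saving runs 16 February – 1 November; 28 February 2025 is inside that window, so Velir Coast is at UTC+02:00.
20:35 Velir Coast − 2h = 18:35 UTC.
1 October 2024 is a Tuesday, so the first Monday is October 7.
1 March 2025 is a Saturday, so the first Saturday is March 1.
At the standard offset (UTC−01:00), 18:35 UTC − 1h = 17:35 Galund Province standard time.
Daylight saving runs 7 October 2024 – 1 March 2025; the standard-time date in Galund Province, 28 February 2025, is inside that window, so Galund Province is at UTC+00:00.
18:35 UTC + 0h = 18:35 Galund Province.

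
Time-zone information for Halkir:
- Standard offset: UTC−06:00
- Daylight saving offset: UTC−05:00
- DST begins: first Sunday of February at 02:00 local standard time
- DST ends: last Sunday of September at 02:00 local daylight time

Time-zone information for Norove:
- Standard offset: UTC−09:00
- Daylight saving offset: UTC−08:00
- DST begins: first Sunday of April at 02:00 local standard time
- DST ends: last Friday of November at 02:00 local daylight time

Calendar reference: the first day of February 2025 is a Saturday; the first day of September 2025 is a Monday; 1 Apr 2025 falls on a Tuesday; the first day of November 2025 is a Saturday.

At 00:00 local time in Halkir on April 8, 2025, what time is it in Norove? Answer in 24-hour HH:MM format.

1 February 2025 is a Saturday, so the first Sunday is February 2.
1 September 2025 is a Monday, so Sundays fall on 7, 14, 21, 28; the last is September 28.
Daylight saving runs 2 February – 28 September; April 8, 2025 is inside that window, so Halkir is at UTC−05:00.
00:00 Halkir + 5h = 05:00 UTC.
1 April 2025 is a Tuesday, so the first Sunday is April 6.
1 November 2025 is a Saturday, so Fridays fall on 7, 14, 21, 28; the last is November 28.
At the standard offset (UTC−09:00), 05:00 UTC − 9h = 20:00 Norove standard time (rolling into the previous day, 7 April 2025).
Daylight saving runs 6 April – 28 November; the standard-time date in Norove, April 7, 2025, is inside that window, so Norove is at UTC−08:00.
05:00 UTC − 8h = 21:00 Norove (rolling into the previous day, 7 April 2025).

21:00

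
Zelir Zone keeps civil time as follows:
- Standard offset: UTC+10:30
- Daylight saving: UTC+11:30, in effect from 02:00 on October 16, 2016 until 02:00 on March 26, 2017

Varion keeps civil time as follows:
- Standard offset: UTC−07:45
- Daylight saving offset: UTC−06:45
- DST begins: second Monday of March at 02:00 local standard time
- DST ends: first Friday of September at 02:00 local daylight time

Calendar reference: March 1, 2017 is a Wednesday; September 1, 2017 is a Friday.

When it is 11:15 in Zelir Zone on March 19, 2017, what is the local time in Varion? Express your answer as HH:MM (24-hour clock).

17:00

March 19, 2017 falls between 16 October 2016 and 26 March 2017, so daylight saving is in effect and Zelir Zone is at UTC+11:30.
11:15 Zelir Zone − 11h30m = 23:45 UTC (rolling into the previous day, 18 March 2017).
1 March 2017 is a Wednesday, so the first Monday is March 6 and the second is March 13.
1 September 2017 is a Friday, so the first Friday is September 1.
At the standard offset (UTC−07:45), 23:45 UTC − 7h45m = 16:00 Varion standard time.
The standard-time date in Varion, March 18, 2017, falls between 13 March and 1 September, so daylight saving is in effect and Varion is at UTC−06:45.
23:45 UTC − 6h45m = 17:00 Varion.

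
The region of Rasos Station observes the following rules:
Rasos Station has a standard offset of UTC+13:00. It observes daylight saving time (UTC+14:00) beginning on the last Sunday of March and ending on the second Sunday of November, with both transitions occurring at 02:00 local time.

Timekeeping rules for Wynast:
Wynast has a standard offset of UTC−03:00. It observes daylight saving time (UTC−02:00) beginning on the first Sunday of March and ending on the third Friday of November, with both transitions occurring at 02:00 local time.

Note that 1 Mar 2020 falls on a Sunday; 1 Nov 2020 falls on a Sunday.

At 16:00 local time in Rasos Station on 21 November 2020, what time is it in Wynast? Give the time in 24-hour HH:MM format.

00:00

1 March 2020 is a Sunday, so Sundays fall on 1, 8, 15, 22, 29; the last is March 29.
1 November 2020 is a Sunday, so the first Sunday is November 1 and the second is November 8.
21 November 2020 does not fall between 29 March and 8 November, so daylight saving is not in effect and Rasos Station is at UTC+13:00.
16:00 Rasos Station − 13h = 03:00 UTC.
1 March 2020 is a Sunday, so the first Sunday is March 1.
1 November 2020 is a Sunday, so the first Friday is November 6 and the third is November 20.
At the standard offset (UTC−03:00), 03:00 UTC − 3h = 00:00 Wynast standard time.
The standard-time date in Wynast, 21 November 2020, is outside the daylight-saving period (1 March – 20 November), so Wynast is on standard time, UTC−03:00.
03:00 UTC − 3h = 00:00 Wynast.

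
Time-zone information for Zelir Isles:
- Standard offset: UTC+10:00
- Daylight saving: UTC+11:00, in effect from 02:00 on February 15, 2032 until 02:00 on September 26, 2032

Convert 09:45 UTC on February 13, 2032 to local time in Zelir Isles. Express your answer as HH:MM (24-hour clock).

At the standard offset (UTC+10:00), 09:45 UTC + 10h = 19:45 Zelir Isles standard time.
The standard-time date in Zelir Isles, February 13, 2032, does not fall between 15 February and 26 September, so daylight saving is not in effect and Zelir Isles is at UTC+10:00.
09:45 UTC + 10h = 19:45 local.

19:45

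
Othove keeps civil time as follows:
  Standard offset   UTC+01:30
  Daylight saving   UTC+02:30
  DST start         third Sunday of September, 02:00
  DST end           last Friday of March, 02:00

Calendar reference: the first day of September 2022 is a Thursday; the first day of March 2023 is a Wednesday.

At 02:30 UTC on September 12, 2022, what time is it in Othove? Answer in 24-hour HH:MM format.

1 September 2022 is a Thursday, so the first Sunday is September 4 and the third is September 18.
1 March 2023 is a Wednesday, so Fridays fall on 3, 10, 17, 24, 31; the last is March 31.
At the standard offset (UTC+01:30), 02:30 UTC + 1h30m = 04:00 Othove standard time.
Daylight saving runs 18 September 2022 – 31 March 2023; the standard-time date in Othove, September 12, 2022, is outside that window, so Othove is on standard time at UTC+01:30.
02:30 UTC + 1h30m = 04:00 local.

04:00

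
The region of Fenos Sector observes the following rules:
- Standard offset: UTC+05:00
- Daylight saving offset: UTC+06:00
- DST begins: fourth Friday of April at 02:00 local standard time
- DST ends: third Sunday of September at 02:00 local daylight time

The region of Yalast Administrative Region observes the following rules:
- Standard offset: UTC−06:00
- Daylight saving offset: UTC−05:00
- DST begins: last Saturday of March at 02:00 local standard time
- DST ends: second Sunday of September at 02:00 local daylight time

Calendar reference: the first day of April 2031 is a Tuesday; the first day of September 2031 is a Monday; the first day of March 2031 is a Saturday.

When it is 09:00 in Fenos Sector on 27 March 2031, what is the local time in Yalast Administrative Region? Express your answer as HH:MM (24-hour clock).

1 April 2031 is a Tuesday, so the first Friday is April 4 and the fourth is April 25.
1 September 2031 is a Monday, so the first Sunday is September 7 and the third is September 21.
27 March 2031 does not fall between 25 April and 21 September, so daylight saving is not in effect and Fenos Sector is at UTC+05:00.
09:00 Fenos Sector − 5h = 04:00 UTC.
1 March 2031 is a Saturday, so Saturdays fall on 1, 8, 15, 22, 29; the last is March 29.
1 September 2031 is a Monday, so the first Sunday is September 7 and the second is September 14.
At the standard offset (UTC−06:00), 04:00 UTC − 6h = 22:00 Yalast Administrative Region standard time (rolling into the previous day, 26 March 2031).
Daylight saving runs 29 March – 14 September; the standard-time date in Yalast Administrative Region, 26 March 2031, is outside that window, so Yalast Administrative Region is on standard time at UTC−06:00.
04:00 UTC − 6h = 22:00 Yalast Administrative Region (rolling into the previous day, 26 March 2031).

22:00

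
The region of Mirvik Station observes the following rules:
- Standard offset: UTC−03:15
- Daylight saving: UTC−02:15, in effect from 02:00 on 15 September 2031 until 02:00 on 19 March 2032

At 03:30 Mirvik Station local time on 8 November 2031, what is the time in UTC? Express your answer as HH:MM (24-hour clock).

05:45

8 November 2031 lies within the daylight-saving period (15 September 2031 – 19 March 2032), so Mirvik Station is on daylight time, UTC−02:15.
03:30 local + 2h15m = 05:45 UTC.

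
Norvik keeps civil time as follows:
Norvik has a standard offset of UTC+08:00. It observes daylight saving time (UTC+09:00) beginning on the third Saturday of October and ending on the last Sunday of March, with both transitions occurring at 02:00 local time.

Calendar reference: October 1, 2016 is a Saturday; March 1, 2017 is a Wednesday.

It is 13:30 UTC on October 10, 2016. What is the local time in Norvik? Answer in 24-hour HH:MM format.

1 October 2016 is a Saturday, so the first Saturday is October 1 and the third is October 15.
1 March 2017 is a Wednesday, so Sundays fall on 5, 12, 19, 26; the last is March 26.
At the standard offset (UTC+08:00), 13:30 UTC + 8h = 21:30 Norvik standard time.
The standard-time date in Norvik, October 10, 2016, does not fall between 15 October 2016 and 26 March 2017, so daylight saving is not in effect and Norvik is at UTC+08:00.
13:30 UTC + 8h = 21:30 local.

21:30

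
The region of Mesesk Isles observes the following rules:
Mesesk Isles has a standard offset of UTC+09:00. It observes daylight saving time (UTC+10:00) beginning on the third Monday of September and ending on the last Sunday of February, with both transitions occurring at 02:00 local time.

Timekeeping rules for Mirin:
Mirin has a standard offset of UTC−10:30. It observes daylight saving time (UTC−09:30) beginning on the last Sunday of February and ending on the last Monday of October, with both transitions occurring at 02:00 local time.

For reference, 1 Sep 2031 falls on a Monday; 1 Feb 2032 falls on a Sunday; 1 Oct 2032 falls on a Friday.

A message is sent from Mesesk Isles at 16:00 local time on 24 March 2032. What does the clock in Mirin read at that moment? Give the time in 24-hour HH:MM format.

1 September 2031 is a Monday, so the first Monday is September 1 and the third is September 15.
1 February 2032 is a Sunday, so Sundays fall on 1, 8, 15, 22, 29; the last is February 29.
24 March 2032 is outside the daylight-saving period (15 September 2031 – 29 February 2032), so Mesesk Isles is on standard time, UTC+09:00.
16:00 Mesesk Isles − 9h = 07:00 UTC.
1 February 2032 is a Sunday, so Sundays fall on 1, 8, 15, 22, 29; the last is February 29.
1 October 2032 is a Friday, so Mondays fall on 4, 11, 18, 25; the last is October 25.
At the standard offset (UTC−10:30), 07:00 UTC − 10h30m = 20:30 Mirin standard time (rolling into the previous day, 23 March 2032).
Daylight saving runs 29 February – 25 October; the standard-time date in Mirin, 23 March 2032, is inside that window, so Mirin is at UTC−09:30.
07:00 UTC − 9h30m = 21:30 Mirin (rolling into the previous day, 23 March 2032).

21:30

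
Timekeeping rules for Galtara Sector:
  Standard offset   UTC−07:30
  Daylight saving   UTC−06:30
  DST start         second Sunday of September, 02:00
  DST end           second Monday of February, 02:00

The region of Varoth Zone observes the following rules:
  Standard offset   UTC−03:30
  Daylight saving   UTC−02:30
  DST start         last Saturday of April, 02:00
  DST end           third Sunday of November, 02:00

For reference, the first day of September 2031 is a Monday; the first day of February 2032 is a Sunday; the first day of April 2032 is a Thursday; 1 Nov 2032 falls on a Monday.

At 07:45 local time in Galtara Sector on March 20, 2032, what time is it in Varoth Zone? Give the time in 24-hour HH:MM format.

11:45

1 September 2031 is a Monday, so the first Sunday is September 7 and the second is September 14.
1 February 2032 is a Sunday, so the first Monday is February 2 and the second is February 9.
March 20, 2032 does not fall between 14 September 2031 and 9 February 2032, so daylight saving is not in effect and Galtara Sector is at UTC−07:30.
07:45 Galtara Sector + 7h30m = 15:15 UTC.
1 April 2032 is a Thursday, so Saturdays fall on 3, 10, 17, 24; the last is April 24.
1 November 2032 is a Monday, so the first Sunday is November 7 and the third is November 21.
At the standard offset (UTC−03:30), 15:15 UTC − 3h30m = 11:45 Varoth Zone standard time.
Daylight saving runs 24 April – 21 November; the standard-time date in Varoth Zone, March 20, 2032, is outside that window, so Varoth Zone is on standard time at UTC−03:30.
15:15 UTC − 3h30m = 11:45 Varoth Zone.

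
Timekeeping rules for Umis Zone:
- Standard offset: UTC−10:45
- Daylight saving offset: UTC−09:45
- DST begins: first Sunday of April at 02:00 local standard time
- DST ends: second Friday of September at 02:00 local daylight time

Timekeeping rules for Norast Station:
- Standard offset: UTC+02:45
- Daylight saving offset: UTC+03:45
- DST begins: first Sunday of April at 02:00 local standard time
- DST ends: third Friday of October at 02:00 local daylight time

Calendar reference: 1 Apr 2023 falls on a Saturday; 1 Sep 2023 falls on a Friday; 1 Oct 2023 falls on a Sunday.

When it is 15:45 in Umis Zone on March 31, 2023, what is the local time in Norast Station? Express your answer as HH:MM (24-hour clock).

1 April 2023 is a Saturday, so the first Sunday is April 2.
1 September 2023 is a Friday, so the first Friday is September 1 and the second is September 8.
March 31, 2023 is outside the daylight-saving period (2 April – 8 September), so Umis Zone is on standard time, UTC−10:45.
15:45 Umis Zone + 10h45m = 02:30 UTC (rolling into the next day, 1 April 2023).
1 April 2023 is a Saturday, so the first Sunday is April 2.
1 October 2023 is a Sunday, so the first Friday is October 6 and the third is October 20.
At the standard offset (UTC+02:45), 02:30 UTC + 2h45m = 05:15 Norast Station standard time.
The standard-time date in Norast Station, April 1, 2023, is outside the daylight-saving period (2 April – 20 October), so Norast Station is on standard time, UTC+02:45.
02:30 UTC + 2h45m = 05:15 Norast Station.

05:15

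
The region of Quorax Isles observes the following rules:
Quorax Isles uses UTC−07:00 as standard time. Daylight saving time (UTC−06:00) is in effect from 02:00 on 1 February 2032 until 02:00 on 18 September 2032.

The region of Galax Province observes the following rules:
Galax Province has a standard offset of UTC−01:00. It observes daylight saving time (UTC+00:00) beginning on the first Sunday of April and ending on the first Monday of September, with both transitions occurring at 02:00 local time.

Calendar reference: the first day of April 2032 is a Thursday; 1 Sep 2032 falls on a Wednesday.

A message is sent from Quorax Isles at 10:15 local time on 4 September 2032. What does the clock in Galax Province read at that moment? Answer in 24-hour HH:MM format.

Daylight saving runs 1 February – 18 September; 4 September 2032 is inside that window, so Quorax Isles is at UTC−06:00.
10:15 Quorax Isles + 6h = 16:15 UTC.
1 April 2032 is a Thursday, so the first Sunday is April 4.
1 September 2032 is a Wednesday, so the first Monday is September 6.
At the standard offset (UTC−01:00), 16:15 UTC − 1h = 15:15 Galax Province standard time.
The standard-time date in Galax Province, 4 September 2032, lies within the daylight-saving period (4 April – 6 September), so Galax Province is on daylight time, UTC+00:00.
16:15 UTC + 0h = 16:15 Galax Province.

16:15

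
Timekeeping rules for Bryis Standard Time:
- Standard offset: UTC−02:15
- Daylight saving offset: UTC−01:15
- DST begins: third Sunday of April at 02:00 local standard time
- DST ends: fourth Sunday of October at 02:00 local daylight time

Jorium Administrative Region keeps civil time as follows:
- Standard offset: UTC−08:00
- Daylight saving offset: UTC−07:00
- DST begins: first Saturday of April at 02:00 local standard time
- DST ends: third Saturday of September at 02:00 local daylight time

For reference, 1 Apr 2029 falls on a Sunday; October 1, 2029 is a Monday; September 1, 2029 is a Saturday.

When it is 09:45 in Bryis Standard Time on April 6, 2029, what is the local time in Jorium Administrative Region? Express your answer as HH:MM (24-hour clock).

1 April 2029 is a Sunday, so the first Sunday is April 1 and the third is April 15.
1 October 2029 is a Monday, so the first Sunday is October 7 and the fourth is October 28.
April 6, 2029 does not fall between 15 April and 28 October, so daylight saving is not in effect and Bryis Standard Time is at UTC−02:15.
09:45 Bryis Standard Time + 2h15m = 12:00 UTC.
1 April 2029 is a Sunday, so the first Saturday is April 7.
1 September 2029 is a Saturday, so the first Saturday is September 1 and the third is September 15.
At the standard offset (UTC−08:00), 12:00 UTC − 8h = 04:00 Jorium Administrative Region standard time.
Daylight saving runs 7 April – 15 September; the standard-time date in Jorium Administrative Region, April 6, 2029, is outside that window, so Jorium Administrative Region is on standard time at UTC−08:00.
12:00 UTC − 8h = 04:00 Jorium Administrative Region.

04:00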